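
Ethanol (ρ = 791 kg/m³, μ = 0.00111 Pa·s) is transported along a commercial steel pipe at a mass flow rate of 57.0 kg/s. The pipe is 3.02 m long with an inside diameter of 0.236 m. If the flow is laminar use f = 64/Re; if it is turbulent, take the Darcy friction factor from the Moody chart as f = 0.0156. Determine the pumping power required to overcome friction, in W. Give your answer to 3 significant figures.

A = πD²/4 = π(0.236)²/4 = 0.04374 m²; mean velocity V = ṁ/(ρA) = 57/(791 · 0.04374) = 1.647 m/s.
Reynolds number Re = ρVD/μ = 791 · 1.647 · 0.236 / 0.00111 = 2.77e+05.
Re > 4000 → turbulent; use the Moody-chart value f = 0.0156.
Darcy-Weisbach: ΔP = f(L/D)(ρV²/2) = 0.0156·(3.02/0.236)·(791·1.647²/2) = 0.0156·12.8·1073 = 214.3 Pa.
Q = ṁ/ρ = 57/791 = 0.07206 m³/s.
Pumping power P = QΔP = 0.07206·214.3 = 15.44 W = 15.4 W.

P ≈ 15.4 W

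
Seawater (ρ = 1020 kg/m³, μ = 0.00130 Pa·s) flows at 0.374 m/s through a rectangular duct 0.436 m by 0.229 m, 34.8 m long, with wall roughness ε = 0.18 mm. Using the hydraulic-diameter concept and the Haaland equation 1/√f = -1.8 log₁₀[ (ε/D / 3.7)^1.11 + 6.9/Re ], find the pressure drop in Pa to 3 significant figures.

Hydraulic diameter D_h = 4A/P = 4·(0.436·0.229)/(2·(0.436+0.229)) = 0.3994/1.33 = 0.3003 m.
Re = ρVD_h/μ = 1020·0.374·0.3003/0.0013 = 8.812e+04.
ε/D_h = 0.00018/0.3003 = 0.000599; Haaland gives 1/√f = -1.8 log₁₀[6.2e-05+7.83e-05] = 6.935, so f = 0.02079.
ΔP = f(L/D_h)(ρV²/2) = 0.02079·34.8/0.3003·71.34 = 171.9 Pa.

ΔP ≈ 172 Pa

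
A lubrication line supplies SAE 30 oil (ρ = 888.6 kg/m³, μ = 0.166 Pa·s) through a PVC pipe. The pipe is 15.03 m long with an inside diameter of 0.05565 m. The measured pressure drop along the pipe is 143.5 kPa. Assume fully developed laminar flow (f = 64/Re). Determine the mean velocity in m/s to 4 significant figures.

V ≈ 5.566 m/s

For laminar flow, f = 64/Re with Re = ρVD/μ, so Darcy-Weisbach reduces to ΔP = 32μLV/D². Solving for V: V = ΔP·D²/(32μL) = 1.435e+05·(0.05565)²/(32·0.166·15.03) = 5.566 m/s.
Check: Re = ρVD/μ = 888.6·5.566·0.05565/0.166 = 1658 < 2300, so the laminar assumption holds.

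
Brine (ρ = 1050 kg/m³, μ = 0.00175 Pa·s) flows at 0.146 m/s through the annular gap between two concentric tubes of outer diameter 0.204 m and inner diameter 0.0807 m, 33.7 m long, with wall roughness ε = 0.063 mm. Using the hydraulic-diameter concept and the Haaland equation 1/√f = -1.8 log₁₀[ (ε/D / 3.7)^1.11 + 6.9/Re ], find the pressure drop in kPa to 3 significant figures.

Hydraulic diameter D_h = 4A/P = D_o - D_i = 0.204 - 0.0807 = 0.1233 m.
Re = ρVD_h/μ = 1050·0.146·0.1233/0.00175 = 1.08e+04.
ε/D_h = 6.3e-05/0.1233 = 0.000511; Haaland gives 1/√f = -1.8 log₁₀[5.2e-05+0.000639] = 5.689, so f = 0.0309.
ΔP = f(L/D_h)(ρV²/2) = 0.0309·33.7/0.1233·11.19 = 94.5 Pa.
ΔP = 0.0945 kPa.

ΔP ≈ 0.0945 kPa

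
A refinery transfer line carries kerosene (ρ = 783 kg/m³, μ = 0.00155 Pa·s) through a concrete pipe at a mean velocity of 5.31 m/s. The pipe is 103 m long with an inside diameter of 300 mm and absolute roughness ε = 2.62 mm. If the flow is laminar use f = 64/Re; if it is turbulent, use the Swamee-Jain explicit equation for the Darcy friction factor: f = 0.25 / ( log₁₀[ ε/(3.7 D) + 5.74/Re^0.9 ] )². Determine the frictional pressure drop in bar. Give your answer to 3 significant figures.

Reynolds number Re = ρVD/μ = 783 · 5.31 · 0.3 / 0.00155 = 8.047e+05.
Re > 4000 → turbulent. Relative roughness ε/D = 0.00262/0.3 = 0.00873. Swamee-Jain: f = 0.25/(log₁₀[0.00873/3.7 + 5.74/8.047e+05^0.9])² = 0.25/(log₁₀[0.00236 + 2.78e-05])² = 0.25/(-2.622)² = 0.03637.
Darcy-Weisbach: ΔP = f(L/D)(ρV²/2) = 0.03637·(103/0.3)·(783·5.31²/2) = 0.03637·343.3·1.104e+04 = 1.378e+05 Pa.
ΔP = 1.378e+05 Pa = 1.38 bar.

ΔP ≈ 1.38 bar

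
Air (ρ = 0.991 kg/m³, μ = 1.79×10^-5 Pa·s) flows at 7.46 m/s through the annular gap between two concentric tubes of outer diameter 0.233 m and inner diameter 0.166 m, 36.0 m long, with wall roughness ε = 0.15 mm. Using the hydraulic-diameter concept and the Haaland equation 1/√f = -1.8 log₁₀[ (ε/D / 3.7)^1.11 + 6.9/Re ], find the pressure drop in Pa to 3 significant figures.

ΔP ≈ 423 Pa

Hydraulic diameter D_h = 4A/P = D_o - D_i = 0.233 - 0.166 = 0.067 m.
Re = ρVD_h/μ = 0.991·7.46·0.067/1.79e-05 = 2.767e+04.
ε/D_h = 0.00015/0.067 = 0.00224; Haaland gives 1/√f = -1.8 log₁₀[0.000268+0.000249] = 5.915, so f = 0.02858.
ΔP = f(L/D_h)(ρV²/2) = 0.02858·36/0.067·27.58 = 423.4 Pa.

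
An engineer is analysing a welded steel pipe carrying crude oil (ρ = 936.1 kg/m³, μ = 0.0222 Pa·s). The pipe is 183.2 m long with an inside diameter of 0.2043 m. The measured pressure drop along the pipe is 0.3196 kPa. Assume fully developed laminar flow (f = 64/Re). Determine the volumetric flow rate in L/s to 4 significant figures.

For laminar flow, f = 64/Re with Re = ρVD/μ, so Darcy-Weisbach reduces to ΔP = 32μLV/D². Solving for V: V = ΔP·D²/(32μL) = 319.6·(0.2043)²/(32·0.0222·183.2) = 0.1025 m/s.
Check: Re = ρVD/μ = 936.1·0.1025·0.2043/0.0222 = 883 < 2300, so the laminar assumption holds.
Q = V·A = 0.1025·(π/4·0.2043²) = 0.00336 m³/s = 3.360 L/s.

Q ≈ 3.360 L/s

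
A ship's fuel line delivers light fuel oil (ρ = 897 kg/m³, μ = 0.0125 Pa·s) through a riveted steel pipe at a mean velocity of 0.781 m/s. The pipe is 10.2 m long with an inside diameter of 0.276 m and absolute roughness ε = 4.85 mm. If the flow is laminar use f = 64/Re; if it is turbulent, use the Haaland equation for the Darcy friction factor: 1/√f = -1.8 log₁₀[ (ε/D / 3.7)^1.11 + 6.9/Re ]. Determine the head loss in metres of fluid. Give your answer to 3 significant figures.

h_f ≈ 0.0562 m

Reynolds number Re = ρVD/μ = 897 · 0.781 · 0.276 / 0.0125 = 1.547e+04.
Re > 4000 → turbulent. Relative roughness ε/D = 0.00485/0.276 = 0.0176. Haaland: 1/√f = -1.8 log₁₀[(0.0176/3.7)^1.11 + 6.9/1.547e+04] = -1.8 log₁₀[0.00264 + 0.000446] = 4.52, so f = 0.04895.
Darcy-Weisbach: ΔP = f(L/D)(ρV²/2) = 0.04895·(10.2/0.276)·(897·0.781²/2) = 0.04895·36.96·273.6 = 494.9 Pa.
Head loss h_f = ΔP/(ρg) = 494.9/(897·9.81) = 0.0562 m.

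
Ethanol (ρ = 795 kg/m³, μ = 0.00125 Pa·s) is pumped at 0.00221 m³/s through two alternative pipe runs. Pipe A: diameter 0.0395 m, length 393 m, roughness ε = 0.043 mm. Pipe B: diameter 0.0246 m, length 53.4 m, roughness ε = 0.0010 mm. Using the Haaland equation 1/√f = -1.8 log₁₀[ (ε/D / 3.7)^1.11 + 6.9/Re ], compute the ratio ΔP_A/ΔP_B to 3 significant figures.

ΔP_A/ΔP_B ≈ 0.872

Pipe A: V = Q/A = 0.00221/0.001225 = 1.803 m/s; Re = 4.531e+04; ε/D = 0.00109; Haaland → f = 0.02429; ΔP_A = f(L/D)(ρV²/2) = 3.125e+05 Pa.
Pipe B: V = Q/A = 0.00221/0.0004753 = 4.65 m/s; Re = 7.275e+04; ε/D = 4.07e-05; Haaland → f = 0.0192; ΔP_B = f(L/D)(ρV²/2) = 3.583e+05 Pa.
ΔP_A/ΔP_B = 3.125e+05/3.583e+05 = 0.872.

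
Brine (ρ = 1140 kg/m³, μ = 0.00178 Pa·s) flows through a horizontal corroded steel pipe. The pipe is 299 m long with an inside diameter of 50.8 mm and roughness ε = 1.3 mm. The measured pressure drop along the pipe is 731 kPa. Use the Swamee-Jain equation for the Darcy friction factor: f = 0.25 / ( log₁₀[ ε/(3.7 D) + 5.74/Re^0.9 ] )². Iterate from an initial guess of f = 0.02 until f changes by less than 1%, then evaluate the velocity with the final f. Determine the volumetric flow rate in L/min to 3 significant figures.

Q ≈ 243 L/min

Rearranging Darcy-Weisbach: V = √(2·ΔP·D/(f·L·ρ)). With ε/D = 0.0013/0.0508 = 0.0256, iterate starting from f = 0.02:
  f = 0.02 → V = √(2·7.31e+05·0.0508/(0.02·299·1140)) = 3.301 m/s; Re = ρVD/μ = 1.074e+05; f → 0.05411
  f = 0.05411 → V = 2.007 m/s; Re = 6.529e+04; f → 0.0544
Converged (Δf/f < 1%). With the final f = 0.0544: V = √(2·7.31e+05·0.0508/(0.0544·299·1140)) = 2.001 m/s.
Q = V·A = 2.001·(π/4·0.0508²) = 0.004056 m³/s = 243 L/min.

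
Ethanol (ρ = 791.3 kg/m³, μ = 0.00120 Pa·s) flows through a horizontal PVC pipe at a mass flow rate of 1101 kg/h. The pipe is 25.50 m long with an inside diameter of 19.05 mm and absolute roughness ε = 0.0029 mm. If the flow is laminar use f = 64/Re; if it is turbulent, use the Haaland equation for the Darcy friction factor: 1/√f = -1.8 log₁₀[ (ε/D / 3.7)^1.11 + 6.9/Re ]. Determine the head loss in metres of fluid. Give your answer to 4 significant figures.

h_f ≈ 3.393 m

ṁ = 1101 kg/h = 1101/3600 = 0.3058 kg/s.
A = πD²/4 = π(0.01905)²/4 = 0.000285 m²; mean velocity V = ṁ/(ρA) = 0.3058/(791.3 · 0.000285) = 1.356 m/s.
Reynolds number Re = ρVD/μ = 791.3 · 1.356 · 0.01905 / 0.0012 = 1.703e+04.
Re > 4000 → turbulent. Relative roughness ε/D = 2.9e-06/0.01905 = 0.000152. Haaland: 1/√f = -1.8 log₁₀[(0.000152/3.7)^1.11 + 6.9/1.703e+04] = -1.8 log₁₀[1.35e-05 + 0.000405] = 6.081, so f = 0.02705.
Darcy-Weisbach: ΔP = f(L/D)(ρV²/2) = 0.02705·(25.5/0.01905)·(791.3·1.356²/2) = 0.02705·1339·727.5 = 2.634e+04 Pa.
Head loss h_f = ΔP/(ρg) = 2.634e+04/(791.3·9.81) = 3.393 m.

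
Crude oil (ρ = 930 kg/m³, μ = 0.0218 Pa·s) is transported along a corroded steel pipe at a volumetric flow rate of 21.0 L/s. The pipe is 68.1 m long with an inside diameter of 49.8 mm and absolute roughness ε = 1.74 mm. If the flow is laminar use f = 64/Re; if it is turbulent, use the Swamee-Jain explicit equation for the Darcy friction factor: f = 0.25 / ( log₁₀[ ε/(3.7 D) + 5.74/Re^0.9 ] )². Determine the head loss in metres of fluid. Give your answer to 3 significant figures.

h_f ≈ 509 m

Q = 21.0 L/s = 21.0/1000 = 0.021 m³/s.
Cross-sectional area A = πD²/4 = π(0.0498)²/4 = 0.001948 m²; mean velocity V = Q/A = 0.021/0.001948 = 10.78 m/s.
Reynolds number Re = ρVD/μ = 930 · 10.78 · 0.0498 / 0.0218 = 2.29e+04.
Re > 4000 → turbulent. Relative roughness ε/D = 0.00174/0.0498 = 0.0349. Swamee-Jain: f = 0.25/(log₁₀[0.0349/3.7 + 5.74/2.29e+04^0.9])² = 0.25/(log₁₀[0.00944 + 0.000684])² = 0.25/(-1.995)² = 0.06284.
Darcy-Weisbach: ΔP = f(L/D)(ρV²/2) = 0.06284·(68.1/0.0498)·(930·10.78²/2) = 0.06284·1367·5.405e+04 = 4.645e+06 Pa.
Head loss h_f = ΔP/(ρg) = 4.645e+06/(930·9.81) = 509 m.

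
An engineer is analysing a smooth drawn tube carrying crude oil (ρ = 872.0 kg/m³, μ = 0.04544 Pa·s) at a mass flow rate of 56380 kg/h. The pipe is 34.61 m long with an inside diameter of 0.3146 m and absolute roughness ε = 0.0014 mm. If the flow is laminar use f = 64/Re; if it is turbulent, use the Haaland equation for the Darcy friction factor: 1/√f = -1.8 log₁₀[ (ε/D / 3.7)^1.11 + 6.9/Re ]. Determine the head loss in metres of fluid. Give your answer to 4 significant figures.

h_f ≈ 0.01373 m

ṁ = 56380 kg/h = 56380/3600 = 15.66 kg/s.
A = πD²/4 = π(0.3146)²/4 = 0.07773 m²; mean velocity V = ṁ/(ρA) = 15.66/(872 · 0.07773) = 0.231 m/s.
Reynolds number Re = ρVD/μ = 872 · 0.231 · 0.3146 / 0.0454 = 1395.
Re < 2300 → laminar flow, so f = 64/Re = 64/1395 = 0.04588 (the turbulent correlation is not needed).
Darcy-Weisbach: ΔP = f(L/D)(ρV²/2) = 0.04588·(34.61/0.3146)·(872·0.231²/2) = 0.04588·110·23.27 = 117.5 Pa.
Head loss h_f = ΔP/(ρg) = 117.5/(872·9.81) = 0.01373 m.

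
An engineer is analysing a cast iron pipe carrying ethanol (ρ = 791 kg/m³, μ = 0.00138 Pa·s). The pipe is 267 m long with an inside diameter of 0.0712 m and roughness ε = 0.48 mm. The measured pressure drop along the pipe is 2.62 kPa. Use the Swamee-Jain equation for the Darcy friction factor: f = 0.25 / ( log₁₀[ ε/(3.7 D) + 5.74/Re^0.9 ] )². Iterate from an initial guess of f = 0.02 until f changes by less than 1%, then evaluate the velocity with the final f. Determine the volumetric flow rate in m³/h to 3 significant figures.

Q ≈ 2.96 m³/h

Rearranging Darcy-Weisbach: V = √(2·ΔP·D/(f·L·ρ)). With ε/D = 0.00048/0.0712 = 0.00674, iterate starting from f = 0.02:
  f = 0.02 → V = √(2·2620·0.0712/(0.02·267·791)) = 0.2972 m/s; Re = ρVD/μ = 1.213e+04; f → 0.03943
  f = 0.03943 → V = 0.2117 m/s; Re = 8638; f → 0.04131
  f = 0.04131 → V = 0.2068 m/s; Re = 8439; f → 0.04146
Converged (Δf/f < 1%). With the final f = 0.04146: V = √(2·2620·0.0712/(0.04146·267·791)) = 0.2064 m/s.
Q = V·A = 0.2064·(π/4·0.0712²) = 0.0008219 m³/s = 2.96 m³/h.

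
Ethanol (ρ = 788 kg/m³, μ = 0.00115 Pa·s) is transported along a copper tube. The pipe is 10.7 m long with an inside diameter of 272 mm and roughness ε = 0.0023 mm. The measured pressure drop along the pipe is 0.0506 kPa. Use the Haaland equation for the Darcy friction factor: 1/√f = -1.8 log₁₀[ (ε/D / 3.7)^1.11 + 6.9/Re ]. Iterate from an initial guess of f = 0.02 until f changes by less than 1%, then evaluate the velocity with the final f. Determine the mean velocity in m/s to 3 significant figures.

V ≈ 0.416 m/s

Rearranging Darcy-Weisbach: V = √(2·ΔP·D/(f·L·ρ)). With ε/D = 2.3e-06/0.272 = 8.46e-06, iterate starting from f = 0.02:
  f = 0.02 → V = √(2·50.6·0.272/(0.02·10.7·788)) = 0.404 m/s; Re = ρVD/μ = 7.53e+04; f → 0.01895
  f = 0.01895 → V = 0.415 m/s; Re = 7.735e+04; f → 0.01884
Converged (Δf/f < 1%). With the final f = 0.01884: V = √(2·50.6·0.272/(0.01884·10.7·788)) = 0.4162 m/s.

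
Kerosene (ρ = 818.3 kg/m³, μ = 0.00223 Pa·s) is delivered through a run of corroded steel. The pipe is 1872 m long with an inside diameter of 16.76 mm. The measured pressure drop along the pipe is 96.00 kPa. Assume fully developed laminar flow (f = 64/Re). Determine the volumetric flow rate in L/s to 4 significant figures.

For laminar flow, f = 64/Re with Re = ρVD/μ, so Darcy-Weisbach reduces to ΔP = 32μLV/D². Solving for V: V = ΔP·D²/(32μL) = 9.6e+04·(0.01676)²/(32·0.00223·1872) = 0.2019 m/s.
Check: Re = ρVD/μ = 818.3·0.2019·0.01676/0.00223 = 1241 < 2300, so the laminar assumption holds.
Q = V·A = 0.2019·(π/4·0.01676²) = 4.453e-05 m³/s = 0.04453 L/s.

Q ≈ 0.04453 L/s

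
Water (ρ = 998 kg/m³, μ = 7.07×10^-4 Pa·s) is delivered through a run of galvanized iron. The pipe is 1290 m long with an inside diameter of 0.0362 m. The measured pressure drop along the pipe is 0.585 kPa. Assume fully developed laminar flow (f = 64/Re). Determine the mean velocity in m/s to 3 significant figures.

V ≈ 0.0263 m/s

For laminar flow, f = 64/Re with Re = ρVD/μ, so Darcy-Weisbach reduces to ΔP = 32μLV/D². Solving for V: V = ΔP·D²/(32μL) = 585·(0.0362)²/(32·0.000707·1290) = 0.02627 m/s.
Check: Re = ρVD/μ = 998·0.02627·0.0362/0.000707 = 1342 < 2300, so the laminar assumption holds.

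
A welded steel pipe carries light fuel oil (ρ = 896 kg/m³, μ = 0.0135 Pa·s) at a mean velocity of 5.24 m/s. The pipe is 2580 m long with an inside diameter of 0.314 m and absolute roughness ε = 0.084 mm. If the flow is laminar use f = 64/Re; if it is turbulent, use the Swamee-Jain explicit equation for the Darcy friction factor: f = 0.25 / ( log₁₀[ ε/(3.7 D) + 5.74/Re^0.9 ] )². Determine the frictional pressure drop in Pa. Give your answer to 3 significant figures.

Reynolds number Re = ρVD/μ = 896 · 5.24 · 0.314 / 0.0135 = 1.092e+05.
Re > 4000 → turbulent. Relative roughness ε/D = 8.4e-05/0.314 = 0.000268. Swamee-Jain: f = 0.25/(log₁₀[0.000268/3.7 + 5.74/1.092e+05^0.9])² = 0.25/(log₁₀[7.23e-05 + 0.000168])² = 0.25/(-3.62)² = 0.01908.
Darcy-Weisbach: ΔP = f(L/D)(ρV²/2) = 0.01908·(2580/0.314)·(896·5.24²/2) = 0.01908·8217·1.23e+04 = 1.928e+06 Pa.

ΔP ≈ 1.93×10^6 Pa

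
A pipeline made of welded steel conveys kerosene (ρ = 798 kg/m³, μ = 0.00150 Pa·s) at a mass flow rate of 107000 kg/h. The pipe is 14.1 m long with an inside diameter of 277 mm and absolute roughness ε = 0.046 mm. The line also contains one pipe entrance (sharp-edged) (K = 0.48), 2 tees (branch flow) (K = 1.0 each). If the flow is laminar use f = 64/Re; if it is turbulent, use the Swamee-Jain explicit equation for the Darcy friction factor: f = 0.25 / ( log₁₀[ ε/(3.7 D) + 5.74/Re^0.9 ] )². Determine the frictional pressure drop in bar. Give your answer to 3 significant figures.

ΔP ≈ 0.00526 bar

ṁ = 107000 kg/h = 107000/3600 = 29.72 kg/s.
A = πD²/4 = π(0.277)²/4 = 0.06026 m²; mean velocity V = ṁ/(ρA) = 29.72/(798 · 0.06026) = 0.6181 m/s.
Reynolds number Re = ρVD/μ = 798 · 0.6181 · 0.277 / 0.0015 = 9.108e+04.
Re > 4000 → turbulent. Relative roughness ε/D = 4.6e-05/0.277 = 0.000166. Swamee-Jain: f = 0.25/(log₁₀[0.000166/3.7 + 5.74/9.108e+04^0.9])² = 0.25/(log₁₀[4.49e-05 + 0.000197])² = 0.25/(-3.616)² = 0.01912.
Total minor-loss coefficient ΣK = 1·0.48 + 2·1 = 2.48.
ΔP = [f·L/D + ΣK]·(ρV²/2) = [0.01912·14.1/0.277 + 2.48]·(798·0.6181²/2) = [0.9735 + 2.48]·152.4 = 526.4 Pa.
ΔP = 526.4 Pa = 0.00526 bar.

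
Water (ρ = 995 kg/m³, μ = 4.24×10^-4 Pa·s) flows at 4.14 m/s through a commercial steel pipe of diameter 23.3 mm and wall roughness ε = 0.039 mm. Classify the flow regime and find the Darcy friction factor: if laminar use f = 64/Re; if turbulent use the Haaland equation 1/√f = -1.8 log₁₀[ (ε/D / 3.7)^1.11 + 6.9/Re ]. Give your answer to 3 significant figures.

f ≈ 0.0232

Re = ρVD/μ = 995·4.14·0.0233/0.000424 = 2.264e+05.
Re > 4000 → turbulent. ε/D = 3.9e-05/0.0233 = 0.00167; Haaland: 1/√f = -1.8 log₁₀[0.000194 + 3.05e-05] = 6.568, so f = 0.02318.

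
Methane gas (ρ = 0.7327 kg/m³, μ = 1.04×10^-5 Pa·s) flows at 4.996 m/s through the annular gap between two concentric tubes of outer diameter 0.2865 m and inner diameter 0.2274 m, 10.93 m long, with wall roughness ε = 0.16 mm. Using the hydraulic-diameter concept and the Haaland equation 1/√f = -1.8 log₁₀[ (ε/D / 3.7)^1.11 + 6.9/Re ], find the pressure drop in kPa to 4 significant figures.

ΔP ≈ 0.05165 kPa

Hydraulic diameter D_h = 4A/P = D_o - D_i = 0.2865 - 0.2274 = 0.0591 m.
Re = ρVD_h/μ = 0.7327·4.996·0.0591/1.04e-05 = 2.08e+04.
ε/D_h = 0.00016/0.0591 = 0.00271; Haaland gives 1/√f = -1.8 log₁₀[0.000331+0.000332] = 5.722, so f = 0.03054.
ΔP = f(L/D_h)(ρV²/2) = 0.03054·10.93/0.0591·9.144 = 51.65 Pa.
ΔP = 0.05165 kPa.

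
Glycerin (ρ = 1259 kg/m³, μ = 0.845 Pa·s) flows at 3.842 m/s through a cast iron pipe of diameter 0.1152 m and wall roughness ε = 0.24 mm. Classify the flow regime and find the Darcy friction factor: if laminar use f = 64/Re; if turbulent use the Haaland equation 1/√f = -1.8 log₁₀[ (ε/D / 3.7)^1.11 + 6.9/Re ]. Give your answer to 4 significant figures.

Re = ρVD/μ = 1259·3.842·0.1152/0.845 = 659.4.
Re < 2300 → laminar, so f = 64/Re = 0.09705 (roughness is irrelevant in laminar flow).

f ≈ 0.09705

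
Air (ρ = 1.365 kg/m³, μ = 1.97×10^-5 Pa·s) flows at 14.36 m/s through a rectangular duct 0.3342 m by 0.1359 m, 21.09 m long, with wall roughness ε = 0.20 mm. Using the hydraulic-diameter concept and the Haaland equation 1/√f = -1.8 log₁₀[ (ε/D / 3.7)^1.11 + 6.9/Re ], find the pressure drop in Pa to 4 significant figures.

ΔP ≈ 324.1 Pa

Hydraulic diameter D_h = 4A/P = 4·(0.3342·0.1359)/(2·(0.3342+0.1359)) = 0.1817/0.9402 = 0.1932 m.
Re = ρVD_h/μ = 1.365·14.36·0.1932/1.97e-05 = 1.923e+05.
ε/D_h = 0.0002/0.1932 = 0.00104; Haaland gives 1/√f = -1.8 log₁₀[0.000114+3.59e-05] = 6.885, so f = 0.0211.
ΔP = f(L/D_h)(ρV²/2) = 0.0211·21.09/0.1932·140.7 = 324.1 Pa.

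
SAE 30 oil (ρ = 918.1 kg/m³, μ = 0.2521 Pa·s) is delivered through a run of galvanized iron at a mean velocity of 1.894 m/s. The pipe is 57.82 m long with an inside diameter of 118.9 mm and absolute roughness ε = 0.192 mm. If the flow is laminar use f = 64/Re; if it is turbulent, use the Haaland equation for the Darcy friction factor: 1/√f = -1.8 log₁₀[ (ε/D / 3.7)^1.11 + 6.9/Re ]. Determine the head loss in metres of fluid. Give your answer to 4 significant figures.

Reynolds number Re = ρVD/μ = 918.1 · 1.894 · 0.1189 / 0.252 = 820.1.
Re < 2300 → laminar flow, so f = 64/Re = 64/820.1 = 0.07804 (the turbulent correlation is not needed).
Darcy-Weisbach: ΔP = f(L/D)(ρV²/2) = 0.07804·(57.82/0.1189)·(918.1·1.894²/2) = 0.07804·486.3·1647 = 6.249e+04 Pa.
Head loss h_f = ΔP/(ρg) = 6.249e+04/(918.1·9.81) = 6.938 m.

h_f ≈ 6.938 m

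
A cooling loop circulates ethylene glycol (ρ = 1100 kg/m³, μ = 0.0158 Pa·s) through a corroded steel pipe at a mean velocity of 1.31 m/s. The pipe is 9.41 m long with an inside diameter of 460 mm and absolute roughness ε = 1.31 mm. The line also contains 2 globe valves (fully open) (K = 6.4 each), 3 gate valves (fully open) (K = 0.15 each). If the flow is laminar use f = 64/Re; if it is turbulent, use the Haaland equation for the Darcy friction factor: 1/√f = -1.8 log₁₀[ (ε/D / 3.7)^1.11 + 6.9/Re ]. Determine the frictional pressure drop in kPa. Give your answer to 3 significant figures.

Reynolds number Re = ρVD/μ = 1100 · 1.31 · 0.46 / 0.0158 = 4.195e+04.
Re > 4000 → turbulent. Relative roughness ε/D = 0.00131/0.46 = 0.00285. Haaland: 1/√f = -1.8 log₁₀[(0.00285/3.7)^1.11 + 6.9/4.195e+04] = -1.8 log₁₀[0.00035 + 0.000164] = 5.92, so f = 0.02853.
Total minor-loss coefficient ΣK = 2·6.4 + 3·0.15 = 13.2.
ΔP = [f·L/D + ΣK]·(ρV²/2) = [0.02853·9.41/0.46 + 13.2]·(1100·1.31²/2) = [0.5837 + 13.2]·943.9 = 1.306e+04 Pa.
ΔP = 1.306e+04 Pa = 13.1 kPa.

ΔP ≈ 13.1 kPa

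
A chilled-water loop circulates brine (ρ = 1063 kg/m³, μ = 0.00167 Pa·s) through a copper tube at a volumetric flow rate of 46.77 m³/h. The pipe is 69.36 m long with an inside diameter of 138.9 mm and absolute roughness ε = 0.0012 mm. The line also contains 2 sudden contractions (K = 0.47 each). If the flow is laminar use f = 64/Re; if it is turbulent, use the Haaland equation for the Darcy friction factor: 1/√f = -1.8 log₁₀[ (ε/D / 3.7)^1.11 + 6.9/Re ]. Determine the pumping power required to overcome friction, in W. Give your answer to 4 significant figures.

P ≈ 52.74 W

Q = 46.77 m³/h = 46.77/3600 = 0.01299 m³/s.
Cross-sectional area A = πD²/4 = π(0.1389)²/4 = 0.01515 m²; mean velocity V = Q/A = 0.01299/0.01515 = 0.8574 m/s.
Reynolds number Re = ρVD/μ = 1063 · 0.8574 · 0.1389 / 0.00167 = 7.58e+04.
Re > 4000 → turbulent. Relative roughness ε/D = 1.2e-06/0.1389 = 8.64e-06. Haaland: 1/√f = -1.8 log₁₀[(8.64e-06/3.7)^1.11 + 6.9/7.58e+04] = -1.8 log₁₀[5.61e-07 + 9.1e-05] = 7.269, so f = 0.01893.
Total minor-loss coefficient ΣK = 2·0.47 = 0.94.
ΔP = [f·L/D + ΣK]·(ρV²/2) = [0.01893·69.36/0.1389 + 0.94]·(1063·0.8574²/2) = [9.451 + 0.94]·390.7 = 4060 Pa.
Pumping power P = QΔP = 0.01299·4060 = 52.745 W = 52.74 W.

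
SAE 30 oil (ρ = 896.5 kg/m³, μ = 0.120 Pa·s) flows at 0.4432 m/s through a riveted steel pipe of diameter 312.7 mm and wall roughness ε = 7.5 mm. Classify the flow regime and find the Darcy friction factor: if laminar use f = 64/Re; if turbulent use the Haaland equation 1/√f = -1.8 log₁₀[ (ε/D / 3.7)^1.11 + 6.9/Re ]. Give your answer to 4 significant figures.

Re = ρVD/μ = 896.5·0.4432·0.3127/0.12 = 1035.
Re < 2300 → laminar, so f = 64/Re = 0.06181 (roughness is irrelevant in laminar flow).

f ≈ 0.06181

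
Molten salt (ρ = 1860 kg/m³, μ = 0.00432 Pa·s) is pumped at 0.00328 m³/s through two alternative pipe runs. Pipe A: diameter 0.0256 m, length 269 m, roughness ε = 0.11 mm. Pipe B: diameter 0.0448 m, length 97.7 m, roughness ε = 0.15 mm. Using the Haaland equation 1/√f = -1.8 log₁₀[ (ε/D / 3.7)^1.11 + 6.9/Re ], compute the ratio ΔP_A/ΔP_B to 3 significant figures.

ΔP_A/ΔP_B ≈ 46.4

Pipe A: V = Q/A = 0.00328/0.0005147 = 6.372 m/s; Re = 7.024e+04; ε/D = 0.0043; Haaland → f = 0.03039; ΔP_A = f(L/D)(ρV²/2) = 1.206e+07 Pa.
Pipe B: V = Q/A = 0.00328/0.001576 = 2.081 m/s; Re = 4.014e+04; ε/D = 0.00335; Haaland → f = 0.02961; ΔP_B = f(L/D)(ρV²/2) = 2.6e+05 Pa.
ΔP_A/ΔP_B = 1.206e+07/2.6e+05 = 46.4.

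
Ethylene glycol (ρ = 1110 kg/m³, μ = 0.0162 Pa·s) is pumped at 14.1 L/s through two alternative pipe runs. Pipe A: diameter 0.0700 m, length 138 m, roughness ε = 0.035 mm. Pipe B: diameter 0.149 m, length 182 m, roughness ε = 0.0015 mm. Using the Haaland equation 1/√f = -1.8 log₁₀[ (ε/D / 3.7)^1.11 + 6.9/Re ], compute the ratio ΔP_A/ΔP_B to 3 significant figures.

Pipe A: V = Q/A = 0.0141/0.003848 = 3.664 m/s; Re = 1.757e+04; ε/D = 0.0005; Haaland → f = 0.02745; ΔP_A = f(L/D)(ρV²/2) = 4.032e+05 Pa.
Pipe B: V = Q/A = 0.0141/0.01744 = 0.8086 m/s; Re = 8256; ε/D = 1.01e-05; Haaland → f = 0.03259; ΔP_B = f(L/D)(ρV²/2) = 1.445e+04 Pa.
ΔP_A/ΔP_B = 4.032e+05/1.445e+04 = 27.9.

ΔP_A/ΔP_B ≈ 27.9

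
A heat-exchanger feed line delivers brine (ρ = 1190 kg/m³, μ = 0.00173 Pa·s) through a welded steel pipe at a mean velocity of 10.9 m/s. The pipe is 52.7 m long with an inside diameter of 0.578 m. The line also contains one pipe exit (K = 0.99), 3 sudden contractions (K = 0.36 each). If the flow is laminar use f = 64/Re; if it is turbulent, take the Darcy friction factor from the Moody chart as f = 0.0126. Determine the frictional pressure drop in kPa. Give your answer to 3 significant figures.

Reynolds number Re = ρVD/μ = 1190 · 10.9 · 0.578 / 0.00173 = 4.334e+06.
Re > 4000 → turbulent; use the Moody-chart value f = 0.0126.
Total minor-loss coefficient ΣK = 1·0.99 + 3·0.36 = 2.07.
ΔP = [f·L/D + ΣK]·(ρV²/2) = [0.0126·52.7/0.578 + 2.07]·(1190·10.9²/2) = [1.149 + 2.07]·7.069e+04 = 2.275e+05 Pa.
ΔP = 2.275e+05 Pa = 228 kPa.

ΔP ≈ 228 kPa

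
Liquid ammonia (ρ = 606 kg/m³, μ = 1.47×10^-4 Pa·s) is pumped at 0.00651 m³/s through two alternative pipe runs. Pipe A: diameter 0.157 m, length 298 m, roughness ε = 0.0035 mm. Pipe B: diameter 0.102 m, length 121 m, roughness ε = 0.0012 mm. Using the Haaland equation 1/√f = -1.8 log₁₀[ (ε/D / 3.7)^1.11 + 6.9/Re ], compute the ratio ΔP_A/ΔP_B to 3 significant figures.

Pipe A: V = Q/A = 0.00651/0.01936 = 0.3363 m/s; Re = 2.176e+05; ε/D = 2.23e-05; Haaland → f = 0.0154; ΔP_A = f(L/D)(ρV²/2) = 1001 Pa.
Pipe B: V = Q/A = 0.00651/0.008171 = 0.7967 m/s; Re = 3.35e+05; ε/D = 1.18e-05; Haaland → f = 0.01415; ΔP_B = f(L/D)(ρV²/2) = 3229 Pa.
ΔP_A/ΔP_B = 1001/3229 = 0.310.

ΔP_A/ΔP_B ≈ 0.310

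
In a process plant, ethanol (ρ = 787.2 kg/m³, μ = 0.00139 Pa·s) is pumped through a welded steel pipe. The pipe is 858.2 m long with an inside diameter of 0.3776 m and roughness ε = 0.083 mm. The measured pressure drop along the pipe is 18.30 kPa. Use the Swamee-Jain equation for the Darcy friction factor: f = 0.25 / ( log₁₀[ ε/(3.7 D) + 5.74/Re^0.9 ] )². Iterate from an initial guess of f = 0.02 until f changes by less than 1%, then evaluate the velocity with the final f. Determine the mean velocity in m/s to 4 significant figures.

V ≈ 1.099 m/s

Rearranging Darcy-Weisbach: V = √(2·ΔP·D/(f·L·ρ)). With ε/D = 8.3e-05/0.3776 = 0.00022, iterate starting from f = 0.02:
  f = 0.02 → V = √(2·1.83e+04·0.3776/(0.02·858.2·787.2)) = 1.011 m/s; Re = ρVD/μ = 2.163e+05; f → 0.0171
  f = 0.0171 → V = 1.094 m/s; Re = 2.339e+05; f → 0.01694
Converged (Δf/f < 1%). With the final f = 0.01694: V = √(2·1.83e+04·0.3776/(0.01694·858.2·787.2)) = 1.099 m/s.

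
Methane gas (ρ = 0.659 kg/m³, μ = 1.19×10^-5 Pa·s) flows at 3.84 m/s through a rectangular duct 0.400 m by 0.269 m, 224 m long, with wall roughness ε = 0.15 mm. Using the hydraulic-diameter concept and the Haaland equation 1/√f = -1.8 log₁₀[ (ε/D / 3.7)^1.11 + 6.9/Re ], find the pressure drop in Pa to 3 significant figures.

Hydraulic diameter D_h = 4A/P = 4·(0.4·0.269)/(2·(0.4+0.269)) = 0.4304/1.338 = 0.3217 m.
Re = ρVD_h/μ = 0.659·3.84·0.3217/1.19e-05 = 6.84e+04.
ε/D_h = 0.00015/0.3217 = 0.000466; Haaland gives 1/√f = -1.8 log₁₀[4.69e-05+0.000101] = 6.895, so f = 0.02104.
ΔP = f(L/D_h)(ρV²/2) = 0.02104·224/0.3217·4.859 = 71.18 Pa.

ΔP ≈ 71.2 Pa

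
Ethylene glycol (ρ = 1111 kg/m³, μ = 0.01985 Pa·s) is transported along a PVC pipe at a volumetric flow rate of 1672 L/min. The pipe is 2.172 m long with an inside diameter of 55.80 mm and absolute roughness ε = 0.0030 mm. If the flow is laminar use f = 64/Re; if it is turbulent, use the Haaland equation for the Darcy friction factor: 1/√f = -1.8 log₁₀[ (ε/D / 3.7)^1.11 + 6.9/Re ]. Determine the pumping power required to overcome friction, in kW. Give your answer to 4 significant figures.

Q = 1672 L/min = 1672/60000 = 0.02787 m³/s.
Cross-sectional area A = πD²/4 = π(0.0558)²/4 = 0.002445 m²; mean velocity V = Q/A = 0.02787/0.002445 = 11.4 m/s.
Reynolds number Re = ρVD/μ = 1111 · 11.4 · 0.0558 / 0.0198 = 3.559e+04.
Re > 4000 → turbulent. Relative roughness ε/D = 3e-06/0.0558 = 5.38e-05. Haaland: 1/√f = -1.8 log₁₀[(5.38e-05/3.7)^1.11 + 6.9/3.559e+04] = -1.8 log₁₀[4.27e-06 + 0.000194] = 6.665, so f = 0.02251.
Darcy-Weisbach: ΔP = f(L/D)(ρV²/2) = 0.02251·(2.172/0.0558)·(1111·11.4²/2) = 0.02251·38.92·7.213e+04 = 6.32e+04 Pa.
Pumping power P = QΔP = 0.02787·6.32e+04 = 1761.1 W = 1.761 kW.

P ≈ 1.761 kW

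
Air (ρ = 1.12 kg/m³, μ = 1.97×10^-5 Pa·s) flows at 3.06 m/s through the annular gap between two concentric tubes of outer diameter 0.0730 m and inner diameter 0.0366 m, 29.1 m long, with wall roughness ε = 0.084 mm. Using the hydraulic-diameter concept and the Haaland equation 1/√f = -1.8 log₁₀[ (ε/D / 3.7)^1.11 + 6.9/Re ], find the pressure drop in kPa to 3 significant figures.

Hydraulic diameter D_h = 4A/P = D_o - D_i = 0.073 - 0.0366 = 0.0364 m.
Re = ρVD_h/μ = 1.12·3.06·0.0364/1.97e-05 = 6332.
ε/D_h = 8.4e-05/0.0364 = 0.00231; Haaland gives 1/√f = -1.8 log₁₀[0.000277+0.00109] = 5.156, so f = 0.03762.
ΔP = f(L/D_h)(ρV²/2) = 0.03762·29.1/0.0364·5.244 = 157.7 Pa.
ΔP = 0.158 kPa.

ΔP ≈ 0.158 kPa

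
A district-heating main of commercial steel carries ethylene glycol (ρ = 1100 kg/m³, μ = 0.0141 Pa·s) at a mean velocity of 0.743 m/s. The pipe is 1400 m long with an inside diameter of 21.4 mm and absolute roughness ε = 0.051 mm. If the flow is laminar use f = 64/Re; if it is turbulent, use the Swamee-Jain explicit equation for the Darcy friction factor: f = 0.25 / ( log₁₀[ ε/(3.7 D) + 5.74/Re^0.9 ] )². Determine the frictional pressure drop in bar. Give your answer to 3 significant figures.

ΔP ≈ 10.2 bar

Reynolds number Re = ρVD/μ = 1100 · 0.743 · 0.0214 / 0.0141 = 1240.
Re < 2300 → laminar flow, so f = 64/Re = 64/1240 = 0.05159 (the turbulent correlation is not needed).
Darcy-Weisbach: ΔP = f(L/D)(ρV²/2) = 0.05159·(1400/0.0214)·(1100·0.743²/2) = 0.05159·6.542e+04·303.6 = 1.025e+06 Pa.
ΔP = 1.025e+06 Pa = 10.2 bar.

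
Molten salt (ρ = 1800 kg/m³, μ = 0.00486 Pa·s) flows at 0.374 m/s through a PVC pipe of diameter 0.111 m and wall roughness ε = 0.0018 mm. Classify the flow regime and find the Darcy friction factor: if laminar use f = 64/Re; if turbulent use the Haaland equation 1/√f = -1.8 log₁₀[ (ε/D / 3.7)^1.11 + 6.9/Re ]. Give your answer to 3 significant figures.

Re = ρVD/μ = 1800·0.374·0.111/0.00486 = 1.538e+04.
Re > 4000 → turbulent. ε/D = 1.8e-06/0.111 = 1.62e-05; Haaland: 1/√f = -1.8 log₁₀[1.13e-06 + 0.000449] = 6.024, so f = 0.02755.

f ≈ 0.0276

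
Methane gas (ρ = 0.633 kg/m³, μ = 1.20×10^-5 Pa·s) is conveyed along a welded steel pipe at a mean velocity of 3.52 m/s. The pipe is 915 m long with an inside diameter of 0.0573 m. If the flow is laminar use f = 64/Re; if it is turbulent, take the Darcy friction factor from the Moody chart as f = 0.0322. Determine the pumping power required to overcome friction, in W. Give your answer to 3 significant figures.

P ≈ 18.3 W

Reynolds number Re = ρVD/μ = 0.633 · 3.52 · 0.0573 / 1.2e-05 = 1.064e+04.
Re > 4000 → turbulent; use the Moody-chart value f = 0.0322.
Darcy-Weisbach: ΔP = f(L/D)(ρV²/2) = 0.0322·(915/0.0573)·(0.633·3.52²/2) = 0.0322·1.597e+04·3.922 = 2016 Pa.
Q = V·A = 3.52·0.002579 = 0.009077 m³/s.
Pumping power P = QΔP = 0.009077·2016 = 18.30 W = 18.3 W.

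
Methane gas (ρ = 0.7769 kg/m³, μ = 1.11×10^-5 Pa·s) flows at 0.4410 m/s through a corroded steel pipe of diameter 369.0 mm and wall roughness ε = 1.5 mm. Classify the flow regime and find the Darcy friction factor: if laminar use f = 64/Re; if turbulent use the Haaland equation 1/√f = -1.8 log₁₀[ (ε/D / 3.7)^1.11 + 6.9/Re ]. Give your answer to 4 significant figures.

f ≈ 0.03549

Re = ρVD/μ = 0.7769·0.441·0.369/1.11e-05 = 1.139e+04.
Re > 4000 → turbulent. ε/D = 0.0015/0.369 = 0.00407; Haaland: 1/√f = -1.8 log₁₀[0.000519 + 0.000606] = 5.308, so f = 0.03549.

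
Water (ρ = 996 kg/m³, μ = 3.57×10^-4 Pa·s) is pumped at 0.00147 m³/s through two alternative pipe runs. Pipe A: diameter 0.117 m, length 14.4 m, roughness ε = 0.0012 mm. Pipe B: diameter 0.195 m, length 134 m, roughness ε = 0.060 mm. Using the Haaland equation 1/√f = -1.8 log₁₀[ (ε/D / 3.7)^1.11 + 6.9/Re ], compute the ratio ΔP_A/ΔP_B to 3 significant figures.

Pipe A: V = Q/A = 0.00147/0.01075 = 0.1367 m/s; Re = 4.463e+04; ε/D = 1.03e-05; Haaland → f = 0.02127; ΔP_A = f(L/D)(ρV²/2) = 24.38 Pa.
Pipe B: V = Q/A = 0.00147/0.02986 = 0.04922 m/s; Re = 2.678e+04; ε/D = 0.000308; Haaland → f = 0.02461; ΔP_B = f(L/D)(ρV²/2) = 20.4 Pa.
ΔP_A/ΔP_B = 24.38/20.4 = 1.19.

ΔP_A/ΔP_B ≈ 1.19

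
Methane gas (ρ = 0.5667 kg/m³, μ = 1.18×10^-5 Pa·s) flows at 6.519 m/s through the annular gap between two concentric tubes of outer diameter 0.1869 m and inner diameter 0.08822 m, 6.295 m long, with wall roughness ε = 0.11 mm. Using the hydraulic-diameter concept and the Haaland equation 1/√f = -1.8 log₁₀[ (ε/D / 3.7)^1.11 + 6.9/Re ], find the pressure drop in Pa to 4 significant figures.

ΔP ≈ 19.81 Pa

Hydraulic diameter D_h = 4A/P = D_o - D_i = 0.1869 - 0.08822 = 0.09868 m.
Re = ρVD_h/μ = 0.5667·6.519·0.09868/1.18e-05 = 3.089e+04.
ε/D_h = 0.00011/0.09868 = 0.00111; Haaland gives 1/√f = -1.8 log₁₀[0.000123+0.000223] = 6.228, so f = 0.02578.
ΔP = f(L/D_h)(ρV²/2) = 0.02578·6.295/0.09868·12.04 = 19.81 Pa.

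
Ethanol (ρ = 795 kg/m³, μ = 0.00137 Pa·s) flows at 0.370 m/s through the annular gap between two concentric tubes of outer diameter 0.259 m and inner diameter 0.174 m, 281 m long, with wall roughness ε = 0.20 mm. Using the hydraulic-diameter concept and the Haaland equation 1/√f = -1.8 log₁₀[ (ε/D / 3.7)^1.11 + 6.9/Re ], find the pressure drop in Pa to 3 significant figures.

Hydraulic diameter D_h = 4A/P = D_o - D_i = 0.259 - 0.174 = 0.085 m.
Re = ρVD_h/μ = 795·0.37·0.085/0.00137 = 1.825e+04.
ε/D_h = 0.0002/0.085 = 0.00235; Haaland gives 1/√f = -1.8 log₁₀[0.000283+0.000378] = 5.724, so f = 0.03053.
ΔP = f(L/D_h)(ρV²/2) = 0.03053·281/0.085·54.42 = 5492 Pa.

ΔP ≈ 5490 Pa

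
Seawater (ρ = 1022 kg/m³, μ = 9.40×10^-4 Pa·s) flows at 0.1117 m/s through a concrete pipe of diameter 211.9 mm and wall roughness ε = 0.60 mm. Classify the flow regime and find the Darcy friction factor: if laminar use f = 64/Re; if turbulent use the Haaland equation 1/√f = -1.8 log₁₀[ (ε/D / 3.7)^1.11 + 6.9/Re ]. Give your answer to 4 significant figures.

f ≈ 0.02994

Re = ρVD/μ = 1022·0.1117·0.2119/0.00094 = 2.573e+04.
Re > 4000 → turbulent. ε/D = 0.0006/0.2119 = 0.00283; Haaland: 1/√f = -1.8 log₁₀[0.000348 + 0.000268] = 5.779, so f = 0.02994.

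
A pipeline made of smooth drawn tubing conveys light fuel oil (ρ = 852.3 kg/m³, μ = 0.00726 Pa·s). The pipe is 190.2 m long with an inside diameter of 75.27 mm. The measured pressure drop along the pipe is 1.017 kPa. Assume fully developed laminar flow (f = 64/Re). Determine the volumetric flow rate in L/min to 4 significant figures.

Q ≈ 34.81 L/min

For laminar flow, f = 64/Re with Re = ρVD/μ, so Darcy-Weisbach reduces to ΔP = 32μLV/D². Solving for V: V = ΔP·D²/(32μL) = 1017·(0.07527)²/(32·0.00726·190.2) = 0.1304 m/s.
Check: Re = ρVD/μ = 852.3·0.1304·0.07527/0.00726 = 1152 < 2300, so the laminar assumption holds.
Q = V·A = 0.1304·(π/4·0.07527²) = 0.0005802 m³/s = 34.81 L/min.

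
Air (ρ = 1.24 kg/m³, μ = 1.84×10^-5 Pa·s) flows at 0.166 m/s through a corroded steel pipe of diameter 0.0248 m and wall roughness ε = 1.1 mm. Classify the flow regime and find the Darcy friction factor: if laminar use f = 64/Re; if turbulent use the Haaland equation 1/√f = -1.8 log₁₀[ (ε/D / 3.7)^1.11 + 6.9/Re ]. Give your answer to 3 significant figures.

Re = ρVD/μ = 1.24·0.166·0.0248/1.84e-05 = 277.4.
Re < 2300 → laminar, so f = 64/Re = 0.2307 (roughness is irrelevant in laminar flow).

f ≈ 0.231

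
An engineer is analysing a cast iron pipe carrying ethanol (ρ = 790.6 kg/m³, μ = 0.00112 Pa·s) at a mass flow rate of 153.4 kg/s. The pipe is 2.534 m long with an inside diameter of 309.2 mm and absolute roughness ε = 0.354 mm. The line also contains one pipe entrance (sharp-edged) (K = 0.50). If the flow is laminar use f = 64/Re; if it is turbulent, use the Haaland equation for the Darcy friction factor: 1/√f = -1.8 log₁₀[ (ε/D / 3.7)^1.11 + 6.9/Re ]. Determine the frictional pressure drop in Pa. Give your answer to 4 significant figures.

ΔP ≈ 1769 Pa

A = πD²/4 = π(0.3092)²/4 = 0.07509 m²; mean velocity V = ṁ/(ρA) = 153.4/(790.6 · 0.07509) = 2.584 m/s.
Reynolds number Re = ρVD/μ = 790.6 · 2.584 · 0.3092 / 0.00112 = 5.64e+05.
Re > 4000 → turbulent. Relative roughness ε/D = 0.000354/0.3092 = 0.00114. Haaland: 1/√f = -1.8 log₁₀[(0.00114/3.7)^1.11 + 6.9/5.64e+05] = -1.8 log₁₀[0.000127 + 1.22e-05] = 6.94, so f = 0.02076.
Total minor-loss coefficient ΣK = 1·0.5 = 0.5.
ΔP = [f·L/D + ΣK]·(ρV²/2) = [0.02076·2.534/0.3092 + 0.5]·(790.6·2.584²/2) = [0.1702 + 0.5]·2640 = 1769 Pa.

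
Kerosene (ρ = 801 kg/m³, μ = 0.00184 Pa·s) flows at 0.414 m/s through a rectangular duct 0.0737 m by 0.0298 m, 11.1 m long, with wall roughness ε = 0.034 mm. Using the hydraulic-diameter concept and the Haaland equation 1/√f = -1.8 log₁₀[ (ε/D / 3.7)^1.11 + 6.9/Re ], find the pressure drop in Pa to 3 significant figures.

Hydraulic diameter D_h = 4A/P = 4·(0.0737·0.0298)/(2·(0.0737+0.0298)) = 0.008785/0.207 = 0.04244 m.
Re = ρVD_h/μ = 801·0.414·0.04244/0.00184 = 7649.
ε/D_h = 3.4e-05/0.04244 = 0.000801; Haaland gives 1/√f = -1.8 log₁₀[8.56e-05+0.000902] = 5.41, so f = 0.03417.
ΔP = f(L/D_h)(ρV²/2) = 0.03417·11.1/0.04244·68.64 = 613.5 Pa.

ΔP ≈ 613 Pa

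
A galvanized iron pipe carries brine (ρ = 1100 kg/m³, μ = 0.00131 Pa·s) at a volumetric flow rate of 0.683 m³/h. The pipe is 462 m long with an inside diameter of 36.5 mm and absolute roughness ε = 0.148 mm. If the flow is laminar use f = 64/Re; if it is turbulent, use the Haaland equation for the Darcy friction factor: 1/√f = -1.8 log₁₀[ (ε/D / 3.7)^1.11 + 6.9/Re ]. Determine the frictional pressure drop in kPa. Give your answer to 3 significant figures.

ΔP ≈ 9.31 kPa

Q = 0.683 m³/h = 0.683/3600 = 0.0001897 m³/s.
Cross-sectional area A = πD²/4 = π(0.0365)²/4 = 0.001046 m²; mean velocity V = Q/A = 0.0001897/0.001046 = 0.1813 m/s.
Reynolds number Re = ρVD/μ = 1100 · 0.1813 · 0.0365 / 0.00131 = 5557.
Re > 4000 → turbulent. Relative roughness ε/D = 0.000148/0.0365 = 0.00405. Haaland: 1/√f = -1.8 log₁₀[(0.00405/3.7)^1.11 + 6.9/5557] = -1.8 log₁₀[0.000518 + 0.00124] = 4.958, so f = 0.04067.
Darcy-Weisbach: ΔP = f(L/D)(ρV²/2) = 0.04067·(462/0.0365)·(1100·0.1813²/2) = 0.04067·1.266e+04·18.08 = 9309 Pa.
ΔP = 9309 Pa = 9.31 kPa.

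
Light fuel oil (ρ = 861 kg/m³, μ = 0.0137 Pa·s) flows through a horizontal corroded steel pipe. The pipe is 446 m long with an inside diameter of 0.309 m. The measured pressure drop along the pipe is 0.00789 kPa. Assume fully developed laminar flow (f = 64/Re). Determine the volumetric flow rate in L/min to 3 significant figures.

For laminar flow, f = 64/Re with Re = ρVD/μ, so Darcy-Weisbach reduces to ΔP = 32μLV/D². Solving for V: V = ΔP·D²/(32μL) = 7.89·(0.309)²/(32·0.0137·446) = 0.003853 m/s.
Check: Re = ρVD/μ = 861·0.003853·0.309/0.0137 = 74.82 < 2300, so the laminar assumption holds.
Q = V·A = 0.003853·(π/4·0.309²) = 0.0002889 m³/s = 17.3 L/min.

Q ≈ 17.3 L/min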